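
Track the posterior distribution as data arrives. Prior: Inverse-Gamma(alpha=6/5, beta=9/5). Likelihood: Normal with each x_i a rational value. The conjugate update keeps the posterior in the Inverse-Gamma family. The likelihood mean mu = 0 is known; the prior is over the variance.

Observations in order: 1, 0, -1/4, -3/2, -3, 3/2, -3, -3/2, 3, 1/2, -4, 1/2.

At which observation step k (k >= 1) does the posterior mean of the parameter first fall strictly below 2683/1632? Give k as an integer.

k = 3

obs 1: x=1 → posterior Inverse-Gamma(17/10, 23/10)
obs 2: x=0 → posterior Inverse-Gamma(11/5, 23/10)
obs 3: x=-1/4 → posterior Inverse-Gamma(27/10, 373/160)
obs 4: x=-3/2 → posterior Inverse-Gamma(16/5, 553/160)
obs 5: x=-3 → posterior Inverse-Gamma(37/10, 1273/160)
obs 6: x=3/2 → posterior Inverse-Gamma(21/5, 1453/160)
obs 7: x=-3 → posterior Inverse-Gamma(47/10, 2173/160)
obs 8: x=-3/2 → posterior Inverse-Gamma(26/5, 2353/160)
obs 9: x=3 → posterior Inverse-Gamma(57/10, 3073/160)
obs 10: x=1/2 → posterior Inverse-Gamma(31/5, 3093/160)
obs 11: x=-4 → posterior Inverse-Gamma(67/10, 4373/160)
obs 12: x=1/2 → posterior Inverse-Gamma(36/5, 4393/160)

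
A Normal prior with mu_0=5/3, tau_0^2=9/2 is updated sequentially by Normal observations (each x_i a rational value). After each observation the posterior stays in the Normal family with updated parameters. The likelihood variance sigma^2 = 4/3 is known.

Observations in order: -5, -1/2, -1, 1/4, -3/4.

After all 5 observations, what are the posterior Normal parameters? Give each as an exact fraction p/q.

mu_0=-527/429, tau_0^2=36/143

obs 1: x=-5 → posterior Normal(-73/21, 36/35)
obs 2: x=-1/2 → posterior Normal(-811/372, 18/31)
obs 3: x=-1 → posterior Normal(-973/534, 36/89)
obs 4: x=1/4 → posterior Normal(-1865/1392, 9/29)
obs 5: x=-3/4 → posterior Normal(-527/429, 36/143)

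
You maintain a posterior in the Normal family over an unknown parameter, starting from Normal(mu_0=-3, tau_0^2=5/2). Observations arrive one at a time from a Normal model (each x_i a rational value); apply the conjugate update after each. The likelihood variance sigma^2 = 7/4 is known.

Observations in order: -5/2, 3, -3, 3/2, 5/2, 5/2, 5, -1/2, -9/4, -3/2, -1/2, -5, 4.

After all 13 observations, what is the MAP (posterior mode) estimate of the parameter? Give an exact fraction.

23/274

obs 1: x=-5/2 → posterior Normal(-46/17, 35/34)
obs 2: x=3 → posterior Normal(-16/27, 35/54)
obs 3: x=-3 → posterior Normal(-46/37, 35/74)
obs 4: x=3/2 → posterior Normal(-31/47, 35/94)
obs 5: x=5/2 → posterior Normal(-2/19, 35/114)
obs 6: x=5/2 → posterior Normal(19/67, 35/134)
obs 7: x=5 → posterior Normal(69/77, 5/22)
obs 8: x=-1/2 → posterior Normal(64/87, 35/174)
obs 9: x=-9/4 → posterior Normal(83/194, 35/194)
obs 10: x=-3/2 → posterior Normal(53/214, 35/214)
obs 11: x=-1/2 → posterior Normal(43/234, 35/234)
obs 12: x=-5 → posterior Normal(-57/254, 35/254)
obs 13: x=4 → posterior Normal(23/274, 35/274)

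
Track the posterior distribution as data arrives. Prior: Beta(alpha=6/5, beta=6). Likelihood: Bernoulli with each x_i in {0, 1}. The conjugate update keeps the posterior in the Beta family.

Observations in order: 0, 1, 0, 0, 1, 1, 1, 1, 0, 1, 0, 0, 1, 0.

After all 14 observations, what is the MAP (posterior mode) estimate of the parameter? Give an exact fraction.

3/8

obs 1: x=0 → posterior Beta(6/5, 7)
obs 2: x=1 → posterior Beta(11/5, 7)
obs 3: x=0 → posterior Beta(11/5, 8)
obs 4: x=0 → posterior Beta(11/5, 9)
obs 5: x=1 → posterior Beta(16/5, 9)
obs 6: x=1 → posterior Beta(21/5, 9)
obs 7: x=1 → posterior Beta(26/5, 9)
obs 8: x=1 → posterior Beta(31/5, 9)
obs 9: x=0 → posterior Beta(31/5, 10)
obs 10: x=1 → posterior Beta(36/5, 10)
obs 11: x=0 → posterior Beta(36/5, 11)
obs 12: x=0 → posterior Beta(36/5, 12)
obs 13: x=1 → posterior Beta(41/5, 12)
obs 14: x=0 → posterior Beta(41/5, 13)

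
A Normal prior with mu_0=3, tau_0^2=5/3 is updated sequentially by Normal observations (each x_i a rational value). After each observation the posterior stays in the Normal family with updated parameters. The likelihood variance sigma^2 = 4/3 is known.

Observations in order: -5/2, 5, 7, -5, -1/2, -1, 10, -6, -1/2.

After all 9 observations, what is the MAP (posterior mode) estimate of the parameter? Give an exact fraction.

89/98

obs 1: x=-5/2 → posterior Normal(-1/18, 20/27)
obs 2: x=5 → posterior Normal(7/4, 10/21)
obs 3: x=7 → posterior Normal(119/38, 20/57)
obs 4: x=-5 → posterior Normal(23/16, 5/18)
obs 5: x=-1/2 → posterior Normal(32/29, 20/87)
obs 6: x=-1 → posterior Normal(27/34, 10/51)
obs 7: x=10 → posterior Normal(77/39, 20/117)
obs 8: x=-6 → posterior Normal(47/44, 5/33)
obs 9: x=-1/2 → posterior Normal(89/98, 20/147)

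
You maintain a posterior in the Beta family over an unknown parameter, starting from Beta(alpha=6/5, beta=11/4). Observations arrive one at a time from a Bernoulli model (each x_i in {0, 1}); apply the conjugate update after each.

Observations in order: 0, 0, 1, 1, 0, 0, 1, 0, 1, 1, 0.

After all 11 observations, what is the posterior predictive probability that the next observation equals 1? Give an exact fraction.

124/299

obs 1: x=0 → posterior Beta(6/5, 15/4)
obs 2: x=0 → posterior Beta(6/5, 19/4)
obs 3: x=1 → posterior Beta(11/5, 19/4)
obs 4: x=1 → posterior Beta(16/5, 19/4)
obs 5: x=0 → posterior Beta(16/5, 23/4)
obs 6: x=0 → posterior Beta(16/5, 27/4)
obs 7: x=1 → posterior Beta(21/5, 27/4)
obs 8: x=0 → posterior Beta(21/5, 31/4)
obs 9: x=1 → posterior Beta(26/5, 31/4)
obs 10: x=1 → posterior Beta(31/5, 31/4)
obs 11: x=0 → posterior Beta(31/5, 35/4)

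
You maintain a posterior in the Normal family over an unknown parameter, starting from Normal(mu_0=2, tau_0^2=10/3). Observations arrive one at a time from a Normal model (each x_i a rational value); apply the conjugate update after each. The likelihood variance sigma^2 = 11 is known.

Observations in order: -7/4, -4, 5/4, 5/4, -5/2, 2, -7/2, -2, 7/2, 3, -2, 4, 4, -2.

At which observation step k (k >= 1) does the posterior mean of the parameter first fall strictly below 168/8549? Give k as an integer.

k = 7

obs 1: x=-7/4 → posterior Normal(97/86, 110/43)
obs 2: x=-4 → posterior Normal(17/106, 110/53)
obs 3: x=5/4 → posterior Normal(1/3, 110/63)
obs 4: x=5/4 → posterior Normal(67/146, 110/73)
obs 5: x=-5/2 → posterior Normal(17/166, 110/83)
obs 6: x=2 → posterior Normal(19/62, 110/93)
obs 7: x=-7/2 → posterior Normal(-13/206, 110/103)
obs 8: x=-2 → posterior Normal(-53/226, 110/113)
obs 9: x=7/2 → posterior Normal(17/246, 110/123)
obs 10: x=3 → posterior Normal(11/38, 110/133)
obs 11: x=-2 → posterior Normal(37/286, 10/13)
obs 12: x=4 → posterior Normal(13/34, 110/153)
obs 13: x=4 → posterior Normal(197/326, 110/163)
obs 14: x=-2 → posterior Normal(157/346, 110/173)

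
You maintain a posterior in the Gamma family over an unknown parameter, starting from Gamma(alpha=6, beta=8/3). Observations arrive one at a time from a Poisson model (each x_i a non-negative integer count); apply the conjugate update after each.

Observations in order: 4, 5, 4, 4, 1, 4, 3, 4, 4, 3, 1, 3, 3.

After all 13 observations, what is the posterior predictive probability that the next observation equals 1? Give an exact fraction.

1259251200604966150098181998952592745722855251399194578194568904864186765646768061949/8881784197001252323389053344726562500000000000000000000000000000000000000000000000000

obs 1: x=4 → posterior Gamma(10, 11/3)
obs 2: x=5 → posterior Gamma(15, 14/3)
obs 3: x=4 → posterior Gamma(19, 17/3)
obs 4: x=4 → posterior Gamma(23, 20/3)
obs 5: x=1 → posterior Gamma(24, 23/3)
obs 6: x=4 → posterior Gamma(28, 26/3)
obs 7: x=3 → posterior Gamma(31, 29/3)
obs 8: x=4 → posterior Gamma(35, 32/3)
obs 9: x=4 → posterior Gamma(39, 35/3)
obs 10: x=3 → posterior Gamma(42, 38/3)
obs 11: x=1 → posterior Gamma(43, 41/3)
obs 12: x=3 → posterior Gamma(46, 44/3)
obs 13: x=3 → posterior Gamma(49, 47/3)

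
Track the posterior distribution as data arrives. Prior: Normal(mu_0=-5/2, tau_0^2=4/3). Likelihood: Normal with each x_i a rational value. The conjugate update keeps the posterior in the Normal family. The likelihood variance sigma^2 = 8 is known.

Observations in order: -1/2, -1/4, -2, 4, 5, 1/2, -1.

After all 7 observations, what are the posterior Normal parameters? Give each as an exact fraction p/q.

mu_0=-37/52, tau_0^2=8/13

obs 1: x=-1/2 → posterior Normal(-31/14, 8/7)
obs 2: x=-1/4 → posterior Normal(-63/32, 1)
obs 3: x=-2 → posterior Normal(-71/36, 8/9)
obs 4: x=4 → posterior Normal(-11/8, 4/5)
obs 5: x=5 → posterior Normal(-35/44, 8/11)
obs 6: x=1/2 → posterior Normal(-11/16, 2/3)
obs 7: x=-1 → posterior Normal(-37/52, 8/13)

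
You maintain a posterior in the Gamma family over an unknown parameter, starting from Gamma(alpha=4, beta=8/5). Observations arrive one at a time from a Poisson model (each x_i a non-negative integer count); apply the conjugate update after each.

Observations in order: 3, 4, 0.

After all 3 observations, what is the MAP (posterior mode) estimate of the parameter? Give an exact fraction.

obs 1: x=3 → posterior Gamma(7, 13/5)
obs 2: x=4 → posterior Gamma(11, 18/5)
obs 3: x=0 → posterior Gamma(11, 23/5)

50/23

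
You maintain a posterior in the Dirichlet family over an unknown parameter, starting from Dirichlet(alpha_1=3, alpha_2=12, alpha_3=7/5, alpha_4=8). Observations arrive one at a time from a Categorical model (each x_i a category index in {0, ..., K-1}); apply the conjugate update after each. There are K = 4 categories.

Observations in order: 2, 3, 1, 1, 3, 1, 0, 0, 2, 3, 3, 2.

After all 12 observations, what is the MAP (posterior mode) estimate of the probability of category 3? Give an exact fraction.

55/162

obs 1: x=2 → posterior Dirichlet(3, 12, 12/5, 8)
obs 2: x=3 → posterior Dirichlet(3, 12, 12/5, 9)
obs 3: x=1 → posterior Dirichlet(3, 13, 12/5, 9)
obs 4: x=1 → posterior Dirichlet(3, 14, 12/5, 9)
obs 5: x=3 → posterior Dirichlet(3, 14, 12/5, 10)
obs 6: x=1 → posterior Dirichlet(3, 15, 12/5, 10)
obs 7: x=0 → posterior Dirichlet(4, 15, 12/5, 10)
obs 8: x=0 → posterior Dirichlet(5, 15, 12/5, 10)
obs 9: x=2 → posterior Dirichlet(5, 15, 17/5, 10)
obs 10: x=3 → posterior Dirichlet(5, 15, 17/5, 11)
obs 11: x=3 → posterior Dirichlet(5, 15, 17/5, 12)
obs 12: x=2 → posterior Dirichlet(5, 15, 22/5, 12)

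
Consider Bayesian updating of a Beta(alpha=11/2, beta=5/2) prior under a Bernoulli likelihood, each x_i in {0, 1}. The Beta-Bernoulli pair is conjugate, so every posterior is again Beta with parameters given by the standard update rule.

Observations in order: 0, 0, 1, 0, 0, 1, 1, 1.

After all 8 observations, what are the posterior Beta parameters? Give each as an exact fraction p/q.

obs 1: x=0 → posterior Beta(11/2, 7/2)
obs 2: x=0 → posterior Beta(11/2, 9/2)
obs 3: x=1 → posterior Beta(13/2, 9/2)
obs 4: x=0 → posterior Beta(13/2, 11/2)
obs 5: x=0 → posterior Beta(13/2, 13/2)
obs 6: x=1 → posterior Beta(15/2, 13/2)
obs 7: x=1 → posterior Beta(17/2, 13/2)
obs 8: x=1 → posterior Beta(19/2, 13/2)

alpha=19/2, beta=13/2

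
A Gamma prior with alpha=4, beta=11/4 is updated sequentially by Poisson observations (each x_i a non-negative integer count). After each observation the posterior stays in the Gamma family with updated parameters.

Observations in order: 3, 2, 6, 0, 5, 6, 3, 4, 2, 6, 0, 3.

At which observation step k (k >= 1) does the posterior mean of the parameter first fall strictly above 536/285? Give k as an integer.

k = 2

obs 1: x=3 → posterior Gamma(7, 15/4)
obs 2: x=2 → posterior Gamma(9, 19/4)
obs 3: x=6 → posterior Gamma(15, 23/4)
obs 4: x=0 → posterior Gamma(15, 27/4)
obs 5: x=5 → posterior Gamma(20, 31/4)
obs 6: x=6 → posterior Gamma(26, 35/4)
obs 7: x=3 → posterior Gamma(29, 39/4)
obs 8: x=4 → posterior Gamma(33, 43/4)
obs 9: x=2 → posterior Gamma(35, 47/4)
obs 10: x=6 → posterior Gamma(41, 51/4)
obs 11: x=0 → posterior Gamma(41, 55/4)
obs 12: x=3 → posterior Gamma(44, 59/4)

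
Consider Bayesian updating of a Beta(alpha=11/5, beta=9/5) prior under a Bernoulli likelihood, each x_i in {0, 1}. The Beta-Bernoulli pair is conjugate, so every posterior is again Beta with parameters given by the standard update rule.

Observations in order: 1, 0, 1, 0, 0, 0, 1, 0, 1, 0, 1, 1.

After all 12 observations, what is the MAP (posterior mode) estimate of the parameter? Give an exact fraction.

18/35

obs 1: x=1 → posterior Beta(16/5, 9/5)
obs 2: x=0 → posterior Beta(16/5, 14/5)
obs 3: x=1 → posterior Beta(21/5, 14/5)
obs 4: x=0 → posterior Beta(21/5, 19/5)
obs 5: x=0 → posterior Beta(21/5, 24/5)
obs 6: x=0 → posterior Beta(21/5, 29/5)
obs 7: x=1 → posterior Beta(26/5, 29/5)
obs 8: x=0 → posterior Beta(26/5, 34/5)
obs 9: x=1 → posterior Beta(31/5, 34/5)
obs 10: x=0 → posterior Beta(31/5, 39/5)
obs 11: x=1 → posterior Beta(36/5, 39/5)
obs 12: x=1 → posterior Beta(41/5, 39/5)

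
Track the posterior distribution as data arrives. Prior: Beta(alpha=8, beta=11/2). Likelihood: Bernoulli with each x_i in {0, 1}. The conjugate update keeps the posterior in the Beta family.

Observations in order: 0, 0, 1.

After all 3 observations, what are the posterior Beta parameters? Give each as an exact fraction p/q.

alpha=9, beta=15/2

obs 1: x=0 → posterior Beta(8, 13/2)
obs 2: x=0 → posterior Beta(8, 15/2)
obs 3: x=1 → posterior Beta(9, 15/2)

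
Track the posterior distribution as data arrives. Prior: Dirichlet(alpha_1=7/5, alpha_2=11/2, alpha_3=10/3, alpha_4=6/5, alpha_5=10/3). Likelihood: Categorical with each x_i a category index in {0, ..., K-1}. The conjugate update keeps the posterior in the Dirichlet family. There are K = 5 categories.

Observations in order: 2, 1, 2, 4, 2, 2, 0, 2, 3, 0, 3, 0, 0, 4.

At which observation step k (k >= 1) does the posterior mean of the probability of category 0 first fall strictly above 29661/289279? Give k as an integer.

obs 1: x=2 → posterior Dirichlet(7/5, 11/2, 13/3, 6/5, 10/3)
obs 2: x=1 → posterior Dirichlet(7/5, 13/2, 13/3, 6/5, 10/3)
obs 3: x=2 → posterior Dirichlet(7/5, 13/2, 16/3, 6/5, 10/3)
obs 4: x=4 → posterior Dirichlet(7/5, 13/2, 16/3, 6/5, 13/3)
obs 5: x=2 → posterior Dirichlet(7/5, 13/2, 19/3, 6/5, 13/3)
obs 6: x=2 → posterior Dirichlet(7/5, 13/2, 22/3, 6/5, 13/3)
obs 7: x=0 → posterior Dirichlet(12/5, 13/2, 22/3, 6/5, 13/3)
obs 8: x=2 → posterior Dirichlet(12/5, 13/2, 25/3, 6/5, 13/3)
obs 9: x=3 → posterior Dirichlet(12/5, 13/2, 25/3, 11/5, 13/3)
obs 10: x=0 → posterior Dirichlet(17/5, 13/2, 25/3, 11/5, 13/3)
obs 11: x=3 → posterior Dirichlet(17/5, 13/2, 25/3, 16/5, 13/3)
obs 12: x=0 → posterior Dirichlet(22/5, 13/2, 25/3, 16/5, 13/3)
obs 13: x=0 → posterior Dirichlet(27/5, 13/2, 25/3, 16/5, 13/3)
obs 14: x=4 → posterior Dirichlet(27/5, 13/2, 25/3, 16/5, 16/3)

k = 7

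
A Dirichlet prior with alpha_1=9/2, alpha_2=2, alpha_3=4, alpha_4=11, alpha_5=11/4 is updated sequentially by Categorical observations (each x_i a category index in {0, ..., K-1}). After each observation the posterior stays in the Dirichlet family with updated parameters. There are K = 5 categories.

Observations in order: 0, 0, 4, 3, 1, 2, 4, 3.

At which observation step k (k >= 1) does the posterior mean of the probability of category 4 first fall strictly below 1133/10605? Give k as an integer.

obs 1: x=0 → posterior Dirichlet(11/2, 2, 4, 11, 11/4)
obs 2: x=0 → posterior Dirichlet(13/2, 2, 4, 11, 11/4)
obs 3: x=4 → posterior Dirichlet(13/2, 2, 4, 11, 15/4)
obs 4: x=3 → posterior Dirichlet(13/2, 2, 4, 12, 15/4)
obs 5: x=1 → posterior Dirichlet(13/2, 3, 4, 12, 15/4)
obs 6: x=2 → posterior Dirichlet(13/2, 3, 5, 12, 15/4)
obs 7: x=4 → posterior Dirichlet(13/2, 3, 5, 12, 19/4)
obs 8: x=3 → posterior Dirichlet(13/2, 3, 5, 13, 19/4)

k = 2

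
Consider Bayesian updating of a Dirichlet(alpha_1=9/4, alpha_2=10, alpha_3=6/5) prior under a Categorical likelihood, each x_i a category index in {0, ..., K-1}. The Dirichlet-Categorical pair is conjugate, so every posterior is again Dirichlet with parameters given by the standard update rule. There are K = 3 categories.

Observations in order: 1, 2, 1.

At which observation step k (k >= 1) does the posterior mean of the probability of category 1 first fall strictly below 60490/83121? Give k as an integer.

k = 2

obs 1: x=1 → posterior Dirichlet(9/4, 11, 6/5)
obs 2: x=2 → posterior Dirichlet(9/4, 11, 11/5)
obs 3: x=1 → posterior Dirichlet(9/4, 12, 11/5)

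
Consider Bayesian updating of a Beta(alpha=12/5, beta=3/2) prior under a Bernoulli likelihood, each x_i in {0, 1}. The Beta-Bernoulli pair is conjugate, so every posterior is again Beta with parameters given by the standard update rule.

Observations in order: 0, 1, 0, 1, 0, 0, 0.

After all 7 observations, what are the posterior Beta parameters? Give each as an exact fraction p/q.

alpha=22/5, beta=13/2

obs 1: x=0 → posterior Beta(12/5, 5/2)
obs 2: x=1 → posterior Beta(17/5, 5/2)
obs 3: x=0 → posterior Beta(17/5, 7/2)
obs 4: x=1 → posterior Beta(22/5, 7/2)
obs 5: x=0 → posterior Beta(22/5, 9/2)
obs 6: x=0 → posterior Beta(22/5, 11/2)
obs 7: x=0 → posterior Beta(22/5, 13/2)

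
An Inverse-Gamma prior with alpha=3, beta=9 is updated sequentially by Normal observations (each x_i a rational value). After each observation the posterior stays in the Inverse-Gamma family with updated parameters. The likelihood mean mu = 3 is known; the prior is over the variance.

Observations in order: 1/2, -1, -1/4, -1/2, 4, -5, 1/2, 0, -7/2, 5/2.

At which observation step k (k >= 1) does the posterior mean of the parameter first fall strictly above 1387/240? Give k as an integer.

k = 2

obs 1: x=1/2 → posterior Inverse-Gamma(7/2, 97/8)
obs 2: x=-1 → posterior Inverse-Gamma(4, 161/8)
obs 3: x=-1/4 → posterior Inverse-Gamma(9/2, 813/32)
obs 4: x=-1/2 → posterior Inverse-Gamma(5, 1009/32)
obs 5: x=4 → posterior Inverse-Gamma(11/2, 1025/32)
obs 6: x=-5 → posterior Inverse-Gamma(6, 2049/32)
obs 7: x=1/2 → posterior Inverse-Gamma(13/2, 2149/32)
obs 8: x=0 → posterior Inverse-Gamma(7, 2293/32)
obs 9: x=-7/2 → posterior Inverse-Gamma(15/2, 2969/32)
obs 10: x=5/2 → posterior Inverse-Gamma(8, 2973/32)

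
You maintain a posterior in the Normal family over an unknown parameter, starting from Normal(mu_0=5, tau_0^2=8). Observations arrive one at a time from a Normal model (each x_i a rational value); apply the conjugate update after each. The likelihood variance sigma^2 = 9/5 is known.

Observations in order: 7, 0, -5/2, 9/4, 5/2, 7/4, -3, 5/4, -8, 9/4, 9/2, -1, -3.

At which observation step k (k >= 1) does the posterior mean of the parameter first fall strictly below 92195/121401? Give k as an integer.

k = 9

obs 1: x=7 → posterior Normal(325/49, 72/49)
obs 2: x=0 → posterior Normal(325/89, 72/89)
obs 3: x=-5/2 → posterior Normal(75/43, 24/43)
obs 4: x=9/4 → posterior Normal(315/169, 72/169)
obs 5: x=5/2 → posterior Normal(415/209, 72/209)
obs 6: x=7/4 → posterior Normal(485/249, 24/83)
obs 7: x=-3 → posterior Normal(365/289, 72/289)
obs 8: x=5/4 → posterior Normal(415/329, 72/329)
obs 9: x=-8 → posterior Normal(95/369, 8/41)
obs 10: x=9/4 → posterior Normal(185/409, 72/409)
obs 11: x=9/2 → posterior Normal(365/449, 72/449)
obs 12: x=-1 → posterior Normal(325/489, 24/163)
obs 13: x=-3 → posterior Normal(205/529, 72/529)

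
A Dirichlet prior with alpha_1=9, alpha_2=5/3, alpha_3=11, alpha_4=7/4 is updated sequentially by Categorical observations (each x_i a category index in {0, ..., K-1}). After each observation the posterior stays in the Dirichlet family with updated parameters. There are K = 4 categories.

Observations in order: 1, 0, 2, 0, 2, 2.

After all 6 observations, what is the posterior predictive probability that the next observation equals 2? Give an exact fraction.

168/353

obs 1: x=1 → posterior Dirichlet(9, 8/3, 11, 7/4)
obs 2: x=0 → posterior Dirichlet(10, 8/3, 11, 7/4)
obs 3: x=2 → posterior Dirichlet(10, 8/3, 12, 7/4)
obs 4: x=0 → posterior Dirichlet(11, 8/3, 12, 7/4)
obs 5: x=2 → posterior Dirichlet(11, 8/3, 13, 7/4)
obs 6: x=2 → posterior Dirichlet(11, 8/3, 14, 7/4)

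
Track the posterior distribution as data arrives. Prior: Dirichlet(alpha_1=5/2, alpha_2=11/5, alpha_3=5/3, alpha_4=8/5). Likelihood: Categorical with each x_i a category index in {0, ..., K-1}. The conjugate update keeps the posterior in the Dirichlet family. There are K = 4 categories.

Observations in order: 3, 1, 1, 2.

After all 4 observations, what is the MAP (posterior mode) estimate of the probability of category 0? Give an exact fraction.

obs 1: x=3 → posterior Dirichlet(5/2, 11/5, 5/3, 13/5)
obs 2: x=1 → posterior Dirichlet(5/2, 16/5, 5/3, 13/5)
obs 3: x=1 → posterior Dirichlet(5/2, 21/5, 5/3, 13/5)
obs 4: x=2 → posterior Dirichlet(5/2, 21/5, 8/3, 13/5)

45/239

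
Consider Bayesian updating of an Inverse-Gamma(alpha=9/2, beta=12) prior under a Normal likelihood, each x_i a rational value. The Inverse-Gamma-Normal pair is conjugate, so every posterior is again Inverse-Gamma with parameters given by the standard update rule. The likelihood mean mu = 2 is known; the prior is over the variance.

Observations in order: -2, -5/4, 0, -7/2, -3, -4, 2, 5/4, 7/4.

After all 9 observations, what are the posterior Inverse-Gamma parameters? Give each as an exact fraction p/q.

obs 1: x=-2 → posterior Inverse-Gamma(5, 20)
obs 2: x=-5/4 → posterior Inverse-Gamma(11/2, 809/32)
obs 3: x=0 → posterior Inverse-Gamma(6, 873/32)
obs 4: x=-7/2 → posterior Inverse-Gamma(13/2, 1357/32)
obs 5: x=-3 → posterior Inverse-Gamma(7, 1757/32)
obs 6: x=-4 → posterior Inverse-Gamma(15/2, 2333/32)
obs 7: x=2 → posterior Inverse-Gamma(8, 2333/32)
obs 8: x=5/4 → posterior Inverse-Gamma(17/2, 1171/16)
obs 9: x=7/4 → posterior Inverse-Gamma(9, 2343/32)

alpha=9, beta=2343/32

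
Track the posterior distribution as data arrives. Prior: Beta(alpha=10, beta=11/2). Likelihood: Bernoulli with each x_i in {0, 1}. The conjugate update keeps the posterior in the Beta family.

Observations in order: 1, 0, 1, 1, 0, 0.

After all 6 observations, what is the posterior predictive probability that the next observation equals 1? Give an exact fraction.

obs 1: x=1 → posterior Beta(11, 11/2)
obs 2: x=0 → posterior Beta(11, 13/2)
obs 3: x=1 → posterior Beta(12, 13/2)
obs 4: x=1 → posterior Beta(13, 13/2)
obs 5: x=0 → posterior Beta(13, 15/2)
obs 6: x=0 → posterior Beta(13, 17/2)

26/43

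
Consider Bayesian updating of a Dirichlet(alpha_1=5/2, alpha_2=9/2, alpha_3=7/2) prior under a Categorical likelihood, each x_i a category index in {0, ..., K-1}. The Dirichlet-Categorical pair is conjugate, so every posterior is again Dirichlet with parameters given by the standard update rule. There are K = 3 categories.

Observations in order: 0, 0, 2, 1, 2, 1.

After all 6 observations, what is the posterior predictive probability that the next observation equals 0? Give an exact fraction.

3/11

obs 1: x=0 → posterior Dirichlet(7/2, 9/2, 7/2)
obs 2: x=0 → posterior Dirichlet(9/2, 9/2, 7/2)
obs 3: x=2 → posterior Dirichlet(9/2, 9/2, 9/2)
obs 4: x=1 → posterior Dirichlet(9/2, 11/2, 9/2)
obs 5: x=2 → posterior Dirichlet(9/2, 11/2, 11/2)
obs 6: x=1 → posterior Dirichlet(9/2, 13/2, 11/2)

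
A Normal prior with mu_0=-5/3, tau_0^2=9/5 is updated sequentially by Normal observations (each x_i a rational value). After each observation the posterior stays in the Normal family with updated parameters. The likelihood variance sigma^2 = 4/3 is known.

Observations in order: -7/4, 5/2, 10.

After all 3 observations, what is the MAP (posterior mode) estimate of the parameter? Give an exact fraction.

obs 1: x=-7/4 → posterior Normal(-967/564, 36/47)
obs 2: x=5/2 → posterior Normal(-157/888, 18/37)
obs 3: x=10 → posterior Normal(3083/1212, 36/101)

3083/1212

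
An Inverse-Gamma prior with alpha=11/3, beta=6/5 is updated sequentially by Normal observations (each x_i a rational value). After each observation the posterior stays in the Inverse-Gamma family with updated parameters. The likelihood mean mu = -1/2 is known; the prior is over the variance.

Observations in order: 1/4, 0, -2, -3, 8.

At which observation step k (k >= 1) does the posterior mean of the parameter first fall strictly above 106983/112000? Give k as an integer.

k = 4

obs 1: x=1/4 → posterior Inverse-Gamma(25/6, 237/160)
obs 2: x=0 → posterior Inverse-Gamma(14/3, 257/160)
obs 3: x=-2 → posterior Inverse-Gamma(31/6, 437/160)
obs 4: x=-3 → posterior Inverse-Gamma(17/3, 937/160)
obs 5: x=8 → posterior Inverse-Gamma(37/6, 6717/160)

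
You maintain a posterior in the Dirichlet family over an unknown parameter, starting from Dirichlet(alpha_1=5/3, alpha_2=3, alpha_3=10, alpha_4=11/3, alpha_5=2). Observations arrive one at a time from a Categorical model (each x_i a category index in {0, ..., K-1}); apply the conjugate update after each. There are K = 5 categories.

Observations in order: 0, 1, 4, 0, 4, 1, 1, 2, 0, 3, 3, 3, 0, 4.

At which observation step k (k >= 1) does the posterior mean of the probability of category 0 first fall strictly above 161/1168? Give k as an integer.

obs 1: x=0 → posterior Dirichlet(8/3, 3, 10, 11/3, 2)
obs 2: x=1 → posterior Dirichlet(8/3, 4, 10, 11/3, 2)
obs 3: x=4 → posterior Dirichlet(8/3, 4, 10, 11/3, 3)
obs 4: x=0 → posterior Dirichlet(11/3, 4, 10, 11/3, 3)
obs 5: x=4 → posterior Dirichlet(11/3, 4, 10, 11/3, 4)
obs 6: x=1 → posterior Dirichlet(11/3, 5, 10, 11/3, 4)
obs 7: x=1 → posterior Dirichlet(11/3, 6, 10, 11/3, 4)
obs 8: x=2 → posterior Dirichlet(11/3, 6, 11, 11/3, 4)
obs 9: x=0 → posterior Dirichlet(14/3, 6, 11, 11/3, 4)
obs 10: x=3 → posterior Dirichlet(14/3, 6, 11, 14/3, 4)
obs 11: x=3 → posterior Dirichlet(14/3, 6, 11, 17/3, 4)
obs 12: x=3 → posterior Dirichlet(14/3, 6, 11, 20/3, 4)
obs 13: x=0 → posterior Dirichlet(17/3, 6, 11, 20/3, 4)
obs 14: x=4 → posterior Dirichlet(17/3, 6, 11, 20/3, 5)

k = 4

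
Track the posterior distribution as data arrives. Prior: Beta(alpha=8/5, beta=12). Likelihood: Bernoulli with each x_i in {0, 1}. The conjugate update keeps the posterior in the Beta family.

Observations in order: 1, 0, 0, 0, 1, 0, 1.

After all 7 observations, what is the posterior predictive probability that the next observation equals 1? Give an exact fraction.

obs 1: x=1 → posterior Beta(13/5, 12)
obs 2: x=0 → posterior Beta(13/5, 13)
obs 3: x=0 → posterior Beta(13/5, 14)
obs 4: x=0 → posterior Beta(13/5, 15)
obs 5: x=1 → posterior Beta(18/5, 15)
obs 6: x=0 → posterior Beta(18/5, 16)
obs 7: x=1 → posterior Beta(23/5, 16)

23/103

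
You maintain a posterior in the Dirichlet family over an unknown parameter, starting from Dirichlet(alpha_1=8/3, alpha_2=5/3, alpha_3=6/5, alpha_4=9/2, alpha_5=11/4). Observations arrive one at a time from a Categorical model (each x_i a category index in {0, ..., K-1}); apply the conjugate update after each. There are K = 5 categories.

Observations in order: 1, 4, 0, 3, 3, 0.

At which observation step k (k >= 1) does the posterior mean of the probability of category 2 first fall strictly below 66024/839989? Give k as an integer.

obs 1: x=1 → posterior Dirichlet(8/3, 8/3, 6/5, 9/2, 11/4)
obs 2: x=4 → posterior Dirichlet(8/3, 8/3, 6/5, 9/2, 15/4)
obs 3: x=0 → posterior Dirichlet(11/3, 8/3, 6/5, 9/2, 15/4)
obs 4: x=3 → posterior Dirichlet(11/3, 8/3, 6/5, 11/2, 15/4)
obs 5: x=3 → posterior Dirichlet(11/3, 8/3, 6/5, 13/2, 15/4)
obs 6: x=0 → posterior Dirichlet(14/3, 8/3, 6/5, 13/2, 15/4)

k = 3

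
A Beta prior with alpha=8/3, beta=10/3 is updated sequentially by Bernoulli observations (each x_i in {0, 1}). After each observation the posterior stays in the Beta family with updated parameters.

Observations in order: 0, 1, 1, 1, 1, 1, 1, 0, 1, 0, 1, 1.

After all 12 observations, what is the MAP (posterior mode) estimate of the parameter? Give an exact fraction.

2/3

obs 1: x=0 → posterior Beta(8/3, 13/3)
obs 2: x=1 → posterior Beta(11/3, 13/3)
obs 3: x=1 → posterior Beta(14/3, 13/3)
obs 4: x=1 → posterior Beta(17/3, 13/3)
obs 5: x=1 → posterior Beta(20/3, 13/3)
obs 6: x=1 → posterior Beta(23/3, 13/3)
obs 7: x=1 → posterior Beta(26/3, 13/3)
obs 8: x=0 → posterior Beta(26/3, 16/3)
obs 9: x=1 → posterior Beta(29/3, 16/3)
obs 10: x=0 → posterior Beta(29/3, 19/3)
obs 11: x=1 → posterior Beta(32/3, 19/3)
obs 12: x=1 → posterior Beta(35/3, 19/3)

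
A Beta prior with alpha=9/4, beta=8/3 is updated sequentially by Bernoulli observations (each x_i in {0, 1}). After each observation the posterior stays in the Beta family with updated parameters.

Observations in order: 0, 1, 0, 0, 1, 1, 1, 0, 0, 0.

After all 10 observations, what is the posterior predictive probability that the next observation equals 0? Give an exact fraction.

obs 1: x=0 → posterior Beta(9/4, 11/3)
obs 2: x=1 → posterior Beta(13/4, 11/3)
obs 3: x=0 → posterior Beta(13/4, 14/3)
obs 4: x=0 → posterior Beta(13/4, 17/3)
obs 5: x=1 → posterior Beta(17/4, 17/3)
obs 6: x=1 → posterior Beta(21/4, 17/3)
obs 7: x=1 → posterior Beta(25/4, 17/3)
obs 8: x=0 → posterior Beta(25/4, 20/3)
obs 9: x=0 → posterior Beta(25/4, 23/3)
obs 10: x=0 → posterior Beta(25/4, 26/3)

104/179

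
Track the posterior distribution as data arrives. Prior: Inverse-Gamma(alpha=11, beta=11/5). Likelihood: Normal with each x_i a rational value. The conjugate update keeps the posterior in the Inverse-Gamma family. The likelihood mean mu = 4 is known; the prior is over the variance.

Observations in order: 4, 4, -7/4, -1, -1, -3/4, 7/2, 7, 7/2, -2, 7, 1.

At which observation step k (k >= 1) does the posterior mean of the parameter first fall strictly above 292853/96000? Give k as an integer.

obs 1: x=4 → posterior Inverse-Gamma(23/2, 11/5)
obs 2: x=4 → posterior Inverse-Gamma(12, 11/5)
obs 3: x=-7/4 → posterior Inverse-Gamma(25/2, 2997/160)
obs 4: x=-1 → posterior Inverse-Gamma(13, 4997/160)
obs 5: x=-1 → posterior Inverse-Gamma(27/2, 6997/160)
obs 6: x=-3/4 → posterior Inverse-Gamma(14, 4401/80)
obs 7: x=7/2 → posterior Inverse-Gamma(29/2, 4411/80)
obs 8: x=7 → posterior Inverse-Gamma(15, 4771/80)
obs 9: x=7/2 → posterior Inverse-Gamma(31/2, 4781/80)
obs 10: x=-2 → posterior Inverse-Gamma(16, 6221/80)
obs 11: x=7 → posterior Inverse-Gamma(33/2, 6581/80)
obs 12: x=1 → posterior Inverse-Gamma(17, 6941/80)

k = 5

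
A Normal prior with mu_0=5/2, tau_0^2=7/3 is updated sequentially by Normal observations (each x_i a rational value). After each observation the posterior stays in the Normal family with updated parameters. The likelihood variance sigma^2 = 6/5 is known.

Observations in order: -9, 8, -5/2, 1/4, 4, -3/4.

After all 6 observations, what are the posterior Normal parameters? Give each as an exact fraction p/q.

mu_0=15/76, tau_0^2=7/38

obs 1: x=-9 → posterior Normal(-270/53, 42/53)
obs 2: x=8 → posterior Normal(5/44, 21/44)
obs 3: x=-5/2 → posterior Normal(-155/246, 14/41)
obs 4: x=1/4 → posterior Normal(-275/632, 21/79)
obs 5: x=4 → posterior Normal(285/772, 42/193)
obs 6: x=-3/4 → posterior Normal(15/76, 7/38)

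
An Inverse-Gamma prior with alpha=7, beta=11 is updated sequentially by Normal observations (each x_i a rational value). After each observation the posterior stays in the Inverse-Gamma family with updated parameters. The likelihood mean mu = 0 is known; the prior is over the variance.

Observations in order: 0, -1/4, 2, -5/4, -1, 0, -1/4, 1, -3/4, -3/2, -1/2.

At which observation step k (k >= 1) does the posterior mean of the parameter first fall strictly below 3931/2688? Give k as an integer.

obs 1: x=0 → posterior Inverse-Gamma(15/2, 11)
obs 2: x=-1/4 → posterior Inverse-Gamma(8, 353/32)
obs 3: x=2 → posterior Inverse-Gamma(17/2, 417/32)
obs 4: x=-5/4 → posterior Inverse-Gamma(9, 221/16)
obs 5: x=-1 → posterior Inverse-Gamma(19/2, 229/16)
obs 6: x=0 → posterior Inverse-Gamma(10, 229/16)
obs 7: x=-1/4 → posterior Inverse-Gamma(21/2, 459/32)
obs 8: x=1 → posterior Inverse-Gamma(11, 475/32)
obs 9: x=-3/4 → posterior Inverse-Gamma(23/2, 121/8)
obs 10: x=-3/2 → posterior Inverse-Gamma(12, 65/4)
obs 11: x=-1/2 → posterior Inverse-Gamma(25/2, 131/8)

k = 9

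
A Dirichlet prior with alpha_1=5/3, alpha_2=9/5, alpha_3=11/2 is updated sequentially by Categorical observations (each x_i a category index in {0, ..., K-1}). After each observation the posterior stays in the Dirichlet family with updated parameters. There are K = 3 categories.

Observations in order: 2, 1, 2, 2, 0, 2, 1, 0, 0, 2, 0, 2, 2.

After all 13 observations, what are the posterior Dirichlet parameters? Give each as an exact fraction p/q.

obs 1: x=2 → posterior Dirichlet(5/3, 9/5, 13/2)
obs 2: x=1 → posterior Dirichlet(5/3, 14/5, 13/2)
obs 3: x=2 → posterior Dirichlet(5/3, 14/5, 15/2)
obs 4: x=2 → posterior Dirichlet(5/3, 14/5, 17/2)
obs 5: x=0 → posterior Dirichlet(8/3, 14/5, 17/2)
obs 6: x=2 → posterior Dirichlet(8/3, 14/5, 19/2)
obs 7: x=1 → posterior Dirichlet(8/3, 19/5, 19/2)
obs 8: x=0 → posterior Dirichlet(11/3, 19/5, 19/2)
obs 9: x=0 → posterior Dirichlet(14/3, 19/5, 19/2)
obs 10: x=2 → posterior Dirichlet(14/3, 19/5, 21/2)
obs 11: x=0 → posterior Dirichlet(17/3, 19/5, 21/2)
obs 12: x=2 → posterior Dirichlet(17/3, 19/5, 23/2)
obs 13: x=2 → posterior Dirichlet(17/3, 19/5, 25/2)

alpha_1=17/3, alpha_2=19/5, alpha_3=25/2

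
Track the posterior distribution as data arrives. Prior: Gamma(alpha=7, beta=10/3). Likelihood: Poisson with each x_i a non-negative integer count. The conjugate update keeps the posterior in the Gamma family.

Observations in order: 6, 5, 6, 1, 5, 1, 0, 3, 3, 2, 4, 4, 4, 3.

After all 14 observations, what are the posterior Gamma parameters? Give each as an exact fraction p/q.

alpha=54, beta=52/3

obs 1: x=6 → posterior Gamma(13, 13/3)
obs 2: x=5 → posterior Gamma(18, 16/3)
obs 3: x=6 → posterior Gamma(24, 19/3)
obs 4: x=1 → posterior Gamma(25, 22/3)
obs 5: x=5 → posterior Gamma(30, 25/3)
obs 6: x=1 → posterior Gamma(31, 28/3)
obs 7: x=0 → posterior Gamma(31, 31/3)
obs 8: x=3 → posterior Gamma(34, 34/3)
obs 9: x=3 → posterior Gamma(37, 37/3)
obs 10: x=2 → posterior Gamma(39, 40/3)
obs 11: x=4 → posterior Gamma(43, 43/3)
obs 12: x=4 → posterior Gamma(47, 46/3)
obs 13: x=4 → posterior Gamma(51, 49/3)
obs 14: x=3 → posterior Gamma(54, 52/3)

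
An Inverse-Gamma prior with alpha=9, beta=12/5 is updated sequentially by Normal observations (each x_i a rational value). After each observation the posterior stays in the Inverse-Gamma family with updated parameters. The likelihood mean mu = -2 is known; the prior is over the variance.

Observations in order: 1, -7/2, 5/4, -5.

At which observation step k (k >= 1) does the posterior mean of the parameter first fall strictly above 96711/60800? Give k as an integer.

k = 4

obs 1: x=1 → posterior Inverse-Gamma(19/2, 69/10)
obs 2: x=-7/2 → posterior Inverse-Gamma(10, 321/40)
obs 3: x=5/4 → posterior Inverse-Gamma(21/2, 2129/160)
obs 4: x=-5 → posterior Inverse-Gamma(11, 2849/160)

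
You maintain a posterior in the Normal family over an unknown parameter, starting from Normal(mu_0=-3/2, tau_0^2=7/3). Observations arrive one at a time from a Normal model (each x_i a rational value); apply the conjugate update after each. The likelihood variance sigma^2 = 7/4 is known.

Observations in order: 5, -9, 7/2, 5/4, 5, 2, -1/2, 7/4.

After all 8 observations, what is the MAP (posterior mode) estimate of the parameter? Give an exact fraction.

obs 1: x=5 → posterior Normal(31/14, 1)
obs 2: x=-9 → posterior Normal(-41/22, 7/11)
obs 3: x=7/2 → posterior Normal(-13/30, 7/15)
obs 4: x=5/4 → posterior Normal(-3/38, 7/19)
obs 5: x=5 → posterior Normal(37/46, 7/23)
obs 6: x=2 → posterior Normal(53/54, 7/27)
obs 7: x=-1/2 → posterior Normal(49/62, 7/31)
obs 8: x=7/4 → posterior Normal(9/10, 1/5)

9/10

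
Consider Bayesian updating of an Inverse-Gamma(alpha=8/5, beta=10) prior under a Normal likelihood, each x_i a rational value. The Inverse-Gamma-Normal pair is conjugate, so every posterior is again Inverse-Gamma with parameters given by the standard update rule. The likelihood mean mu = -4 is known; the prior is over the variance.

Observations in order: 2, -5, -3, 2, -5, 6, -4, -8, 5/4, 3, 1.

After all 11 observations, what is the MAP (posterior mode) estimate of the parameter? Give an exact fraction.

8335/432

obs 1: x=2 → posterior Inverse-Gamma(21/10, 28)
obs 2: x=-5 → posterior Inverse-Gamma(13/5, 57/2)
obs 3: x=-3 → posterior Inverse-Gamma(31/10, 29)
obs 4: x=2 → posterior Inverse-Gamma(18/5, 47)
obs 5: x=-5 → posterior Inverse-Gamma(41/10, 95/2)
obs 6: x=6 → posterior Inverse-Gamma(23/5, 195/2)
obs 7: x=-4 → posterior Inverse-Gamma(51/10, 195/2)
obs 8: x=-8 → posterior Inverse-Gamma(28/5, 211/2)
obs 9: x=5/4 → posterior Inverse-Gamma(61/10, 3817/32)
obs 10: x=3 → posterior Inverse-Gamma(33/5, 4601/32)
obs 11: x=1 → posterior Inverse-Gamma(71/10, 5001/32)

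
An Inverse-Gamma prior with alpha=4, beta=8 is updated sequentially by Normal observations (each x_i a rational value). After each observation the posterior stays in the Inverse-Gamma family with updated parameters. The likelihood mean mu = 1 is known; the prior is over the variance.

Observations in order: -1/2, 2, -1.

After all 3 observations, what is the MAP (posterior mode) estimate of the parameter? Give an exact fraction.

obs 1: x=-1/2 → posterior Inverse-Gamma(9/2, 73/8)
obs 2: x=2 → posterior Inverse-Gamma(5, 77/8)
obs 3: x=-1 → posterior Inverse-Gamma(11/2, 93/8)

93/52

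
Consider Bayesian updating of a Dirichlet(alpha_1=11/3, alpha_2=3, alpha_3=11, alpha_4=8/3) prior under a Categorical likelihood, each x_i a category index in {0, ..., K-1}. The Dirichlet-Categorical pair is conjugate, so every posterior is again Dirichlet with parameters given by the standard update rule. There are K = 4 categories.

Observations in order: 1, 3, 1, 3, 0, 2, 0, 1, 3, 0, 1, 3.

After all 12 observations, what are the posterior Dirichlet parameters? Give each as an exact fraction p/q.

alpha_1=20/3, alpha_2=7, alpha_3=12, alpha_4=20/3

obs 1: x=1 → posterior Dirichlet(11/3, 4, 11, 8/3)
obs 2: x=3 → posterior Dirichlet(11/3, 4, 11, 11/3)
obs 3: x=1 → posterior Dirichlet(11/3, 5, 11, 11/3)
obs 4: x=3 → posterior Dirichlet(11/3, 5, 11, 14/3)
obs 5: x=0 → posterior Dirichlet(14/3, 5, 11, 14/3)
obs 6: x=2 → posterior Dirichlet(14/3, 5, 12, 14/3)
obs 7: x=0 → posterior Dirichlet(17/3, 5, 12, 14/3)
obs 8: x=1 → posterior Dirichlet(17/3, 6, 12, 14/3)
obs 9: x=3 → posterior Dirichlet(17/3, 6, 12, 17/3)
obs 10: x=0 → posterior Dirichlet(20/3, 6, 12, 17/3)
obs 11: x=1 → posterior Dirichlet(20/3, 7, 12, 17/3)
obs 12: x=3 → posterior Dirichlet(20/3, 7, 12, 20/3)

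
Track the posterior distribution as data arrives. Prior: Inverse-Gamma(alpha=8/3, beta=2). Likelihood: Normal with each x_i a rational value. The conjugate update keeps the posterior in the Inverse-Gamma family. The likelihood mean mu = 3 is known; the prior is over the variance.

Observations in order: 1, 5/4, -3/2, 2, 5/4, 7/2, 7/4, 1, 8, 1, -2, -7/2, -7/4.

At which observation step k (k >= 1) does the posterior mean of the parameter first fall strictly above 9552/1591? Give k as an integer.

k = 11

obs 1: x=1 → posterior Inverse-Gamma(19/6, 4)
obs 2: x=5/4 → posterior Inverse-Gamma(11/3, 177/32)
obs 3: x=-3/2 → posterior Inverse-Gamma(25/6, 501/32)
obs 4: x=2 → posterior Inverse-Gamma(14/3, 517/32)
obs 5: x=5/4 → posterior Inverse-Gamma(31/6, 283/16)
obs 6: x=7/2 → posterior Inverse-Gamma(17/3, 285/16)
obs 7: x=7/4 → posterior Inverse-Gamma(37/6, 595/32)
obs 8: x=1 → posterior Inverse-Gamma(20/3, 659/32)
obs 9: x=8 → posterior Inverse-Gamma(43/6, 1059/32)
obs 10: x=1 → posterior Inverse-Gamma(23/3, 1123/32)
obs 11: x=-2 → posterior Inverse-Gamma(49/6, 1523/32)
obs 12: x=-7/2 → posterior Inverse-Gamma(26/3, 2199/32)
obs 13: x=-7/4 → posterior Inverse-Gamma(55/6, 80)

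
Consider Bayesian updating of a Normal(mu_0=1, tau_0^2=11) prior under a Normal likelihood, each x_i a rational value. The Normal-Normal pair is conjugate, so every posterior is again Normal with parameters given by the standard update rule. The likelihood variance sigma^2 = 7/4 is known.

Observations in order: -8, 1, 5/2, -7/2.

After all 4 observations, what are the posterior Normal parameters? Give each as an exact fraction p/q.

obs 1: x=-8 → posterior Normal(-115/17, 77/51)
obs 2: x=1 → posterior Normal(-301/95, 77/95)
obs 3: x=5/2 → posterior Normal(-191/139, 77/139)
obs 4: x=-7/2 → posterior Normal(-115/61, 77/183)

mu_0=-115/61, tau_0^2=77/183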